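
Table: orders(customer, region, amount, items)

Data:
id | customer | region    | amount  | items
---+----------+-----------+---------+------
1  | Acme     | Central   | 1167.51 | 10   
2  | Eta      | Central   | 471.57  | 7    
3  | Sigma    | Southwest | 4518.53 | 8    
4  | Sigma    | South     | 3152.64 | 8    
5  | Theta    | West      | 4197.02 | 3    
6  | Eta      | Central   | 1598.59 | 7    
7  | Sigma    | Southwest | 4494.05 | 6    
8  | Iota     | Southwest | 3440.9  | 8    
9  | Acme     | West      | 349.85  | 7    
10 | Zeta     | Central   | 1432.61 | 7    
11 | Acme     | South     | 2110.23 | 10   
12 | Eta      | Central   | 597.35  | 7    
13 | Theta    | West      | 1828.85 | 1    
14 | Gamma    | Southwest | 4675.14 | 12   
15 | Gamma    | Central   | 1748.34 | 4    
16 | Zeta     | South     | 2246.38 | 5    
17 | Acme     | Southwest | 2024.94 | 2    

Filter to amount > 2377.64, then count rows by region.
SELECT region, COUNT(*)
FROM orders
WHERE amount > 2377.64
GROUP BY region

Note: WHERE filters rows before grouping.

Result:
  South: 1
  Southwest: 4
  West: 1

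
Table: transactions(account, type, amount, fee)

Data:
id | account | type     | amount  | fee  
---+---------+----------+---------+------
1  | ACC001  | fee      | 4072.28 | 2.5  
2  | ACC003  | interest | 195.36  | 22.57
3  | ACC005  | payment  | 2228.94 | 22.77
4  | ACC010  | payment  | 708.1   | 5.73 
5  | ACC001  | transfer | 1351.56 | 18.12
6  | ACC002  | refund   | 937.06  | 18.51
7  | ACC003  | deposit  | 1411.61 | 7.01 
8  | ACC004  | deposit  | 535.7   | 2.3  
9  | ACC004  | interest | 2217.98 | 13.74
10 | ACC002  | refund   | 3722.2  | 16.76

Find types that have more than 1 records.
SELECT type, COUNT(*) as cnt
FROM transactions
GROUP BY type
HAVING COUNT(*) > 1

Result:
  deposit: 2
  interest: 2
  payment: 2
  refund: 2

Note: HAVING filters groups after aggregation, WHERE filters rows before.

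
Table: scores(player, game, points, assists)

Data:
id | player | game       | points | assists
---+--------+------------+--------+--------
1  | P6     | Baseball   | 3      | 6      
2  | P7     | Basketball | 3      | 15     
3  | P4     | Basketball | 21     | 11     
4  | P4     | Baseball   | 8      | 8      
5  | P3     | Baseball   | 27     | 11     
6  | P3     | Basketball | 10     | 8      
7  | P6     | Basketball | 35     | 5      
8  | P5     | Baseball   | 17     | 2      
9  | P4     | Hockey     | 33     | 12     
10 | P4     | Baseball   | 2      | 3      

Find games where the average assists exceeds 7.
SELECT game, AVG(assists)
FROM scores
GROUP BY game
HAVING AVG(assists) > 7

Result:
  Basketball: avg=9.75
  Hockey: avg=12.00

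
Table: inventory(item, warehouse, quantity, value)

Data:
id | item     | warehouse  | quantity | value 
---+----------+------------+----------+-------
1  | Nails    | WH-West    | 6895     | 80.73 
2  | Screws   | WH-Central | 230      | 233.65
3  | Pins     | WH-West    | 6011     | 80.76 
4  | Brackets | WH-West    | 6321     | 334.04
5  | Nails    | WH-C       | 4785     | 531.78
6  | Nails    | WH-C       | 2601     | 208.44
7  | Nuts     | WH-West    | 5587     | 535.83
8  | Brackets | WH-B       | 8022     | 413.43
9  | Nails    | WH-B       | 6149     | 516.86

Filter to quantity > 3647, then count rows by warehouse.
SELECT warehouse, COUNT(*)
FROM inventory
WHERE quantity > 3647
GROUP BY warehouse

Note: WHERE filters rows before grouping.

Result:
  WH-B: 2
  WH-C: 1
  WH-West: 4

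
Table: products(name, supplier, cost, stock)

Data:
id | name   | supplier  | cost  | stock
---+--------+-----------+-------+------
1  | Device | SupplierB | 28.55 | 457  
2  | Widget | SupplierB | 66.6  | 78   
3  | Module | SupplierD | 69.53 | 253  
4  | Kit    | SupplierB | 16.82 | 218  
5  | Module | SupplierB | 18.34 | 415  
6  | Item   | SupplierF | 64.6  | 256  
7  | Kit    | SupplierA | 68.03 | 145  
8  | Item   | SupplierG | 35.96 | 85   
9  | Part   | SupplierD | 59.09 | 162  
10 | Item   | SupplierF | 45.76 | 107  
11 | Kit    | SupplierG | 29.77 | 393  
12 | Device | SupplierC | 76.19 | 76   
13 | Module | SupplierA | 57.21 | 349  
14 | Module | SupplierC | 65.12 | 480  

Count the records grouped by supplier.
SELECT supplier, COUNT(*) as count
FROM products
GROUP BY supplier

Result:
  SupplierA: 2
  SupplierB: 4
  SupplierC: 2
  SupplierD: 2
  SupplierF: 2
  SupplierG: 2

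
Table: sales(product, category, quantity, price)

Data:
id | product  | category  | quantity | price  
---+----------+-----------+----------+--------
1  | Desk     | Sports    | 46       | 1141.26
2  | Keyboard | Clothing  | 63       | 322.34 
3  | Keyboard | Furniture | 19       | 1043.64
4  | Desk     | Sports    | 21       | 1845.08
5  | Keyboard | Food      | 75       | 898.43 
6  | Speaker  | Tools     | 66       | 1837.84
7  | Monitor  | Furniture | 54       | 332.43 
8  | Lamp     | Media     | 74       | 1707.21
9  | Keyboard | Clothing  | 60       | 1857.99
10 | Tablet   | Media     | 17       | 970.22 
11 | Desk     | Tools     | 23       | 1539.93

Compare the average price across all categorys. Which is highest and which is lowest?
SELECT category, AVG(price)
FROM sales
GROUP BY category
ORDER BY AVG(price)

All groups:
  Furniture: 688.04
  Food: 898.43
  Clothing: 1090.17
  Media: 1338.72
  Sports: 1493.17
  Tools: 1688.89

Highest: Tools (1688.89)
Lowest: Furniture (688.04)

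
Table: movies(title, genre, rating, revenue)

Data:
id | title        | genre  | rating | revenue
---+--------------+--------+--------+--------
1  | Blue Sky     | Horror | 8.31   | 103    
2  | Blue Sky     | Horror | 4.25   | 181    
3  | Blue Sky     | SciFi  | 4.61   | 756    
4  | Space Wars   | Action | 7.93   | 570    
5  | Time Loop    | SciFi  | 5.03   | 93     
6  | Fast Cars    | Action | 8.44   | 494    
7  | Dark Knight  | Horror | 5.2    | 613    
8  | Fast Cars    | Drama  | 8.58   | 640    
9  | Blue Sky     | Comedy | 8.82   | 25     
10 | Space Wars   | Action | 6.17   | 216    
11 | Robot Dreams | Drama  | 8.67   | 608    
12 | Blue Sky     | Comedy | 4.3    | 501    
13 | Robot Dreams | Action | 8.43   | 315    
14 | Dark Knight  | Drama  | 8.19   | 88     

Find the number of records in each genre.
SELECT genre, COUNT(*) as count
FROM movies
GROUP BY genre

Result:
  Action: 4
  Comedy: 2
  Drama: 3
  Horror: 3
  SciFi: 2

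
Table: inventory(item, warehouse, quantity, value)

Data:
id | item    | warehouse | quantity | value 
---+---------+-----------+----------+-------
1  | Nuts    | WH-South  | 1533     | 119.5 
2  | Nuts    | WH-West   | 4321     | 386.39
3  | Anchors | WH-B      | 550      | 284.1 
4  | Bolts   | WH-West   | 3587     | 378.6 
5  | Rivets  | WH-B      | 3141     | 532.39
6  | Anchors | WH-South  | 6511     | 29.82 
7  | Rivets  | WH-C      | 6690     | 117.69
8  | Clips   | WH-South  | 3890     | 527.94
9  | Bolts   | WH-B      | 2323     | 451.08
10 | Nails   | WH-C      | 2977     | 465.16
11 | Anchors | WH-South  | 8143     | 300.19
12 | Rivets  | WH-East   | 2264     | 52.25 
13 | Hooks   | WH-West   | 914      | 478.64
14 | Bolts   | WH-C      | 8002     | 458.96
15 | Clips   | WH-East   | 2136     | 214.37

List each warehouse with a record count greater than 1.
SELECT warehouse, COUNT(*) as cnt
FROM inventory
GROUP BY warehouse
HAVING COUNT(*) > 1

Result:
  WH-B: 3
  WH-C: 3
  WH-East: 2
  WH-South: 4
  WH-West: 3

Note: HAVING filters groups after aggregation, WHERE filters rows before.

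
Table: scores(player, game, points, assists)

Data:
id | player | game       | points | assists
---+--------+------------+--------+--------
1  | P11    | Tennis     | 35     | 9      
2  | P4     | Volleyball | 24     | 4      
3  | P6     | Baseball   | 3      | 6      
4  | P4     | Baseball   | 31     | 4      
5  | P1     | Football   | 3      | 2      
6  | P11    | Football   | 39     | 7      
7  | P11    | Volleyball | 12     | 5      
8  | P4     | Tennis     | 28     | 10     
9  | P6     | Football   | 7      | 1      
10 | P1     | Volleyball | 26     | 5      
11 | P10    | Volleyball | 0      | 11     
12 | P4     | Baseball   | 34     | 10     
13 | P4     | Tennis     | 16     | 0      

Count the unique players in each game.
SELECT game, COUNT(DISTINCT player)
FROM scores
GROUP BY game

Result:
  Baseball: 2 distinct
  Football: 3 distinct
  Tennis: 2 distinct
  Volleyball: 4 distinct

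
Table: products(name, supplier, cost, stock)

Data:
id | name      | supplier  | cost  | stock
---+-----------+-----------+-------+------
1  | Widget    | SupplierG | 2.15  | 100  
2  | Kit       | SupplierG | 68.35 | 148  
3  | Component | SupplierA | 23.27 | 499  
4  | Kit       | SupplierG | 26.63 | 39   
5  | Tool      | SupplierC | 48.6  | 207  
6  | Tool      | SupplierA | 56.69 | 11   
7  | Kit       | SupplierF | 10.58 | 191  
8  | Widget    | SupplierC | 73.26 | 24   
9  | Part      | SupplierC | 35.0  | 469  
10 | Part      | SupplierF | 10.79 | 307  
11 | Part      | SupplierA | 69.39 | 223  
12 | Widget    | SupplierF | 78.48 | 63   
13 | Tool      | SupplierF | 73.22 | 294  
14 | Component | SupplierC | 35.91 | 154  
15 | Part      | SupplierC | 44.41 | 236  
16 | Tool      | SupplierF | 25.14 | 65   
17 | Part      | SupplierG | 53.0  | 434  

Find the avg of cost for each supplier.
SELECT supplier, AVG(cost) as result
FROM products
GROUP BY supplier

Result:
  SupplierA: 49.78
  SupplierC: 47.44
  SupplierF: 39.64
  SupplierG: 37.53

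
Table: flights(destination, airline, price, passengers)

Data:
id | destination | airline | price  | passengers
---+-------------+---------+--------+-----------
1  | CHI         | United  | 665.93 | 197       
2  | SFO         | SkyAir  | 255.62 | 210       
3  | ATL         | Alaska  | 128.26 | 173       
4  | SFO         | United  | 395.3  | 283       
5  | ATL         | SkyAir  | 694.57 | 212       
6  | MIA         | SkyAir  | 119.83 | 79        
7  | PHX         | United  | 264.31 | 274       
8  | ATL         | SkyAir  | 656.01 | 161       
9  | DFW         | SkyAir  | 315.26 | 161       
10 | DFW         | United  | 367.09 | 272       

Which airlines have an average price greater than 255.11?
SELECT airline, AVG(price)
FROM flights
GROUP BY airline
HAVING AVG(price) > 255.11

Result:
  SkyAir: avg=408.26
  United: avg=423.16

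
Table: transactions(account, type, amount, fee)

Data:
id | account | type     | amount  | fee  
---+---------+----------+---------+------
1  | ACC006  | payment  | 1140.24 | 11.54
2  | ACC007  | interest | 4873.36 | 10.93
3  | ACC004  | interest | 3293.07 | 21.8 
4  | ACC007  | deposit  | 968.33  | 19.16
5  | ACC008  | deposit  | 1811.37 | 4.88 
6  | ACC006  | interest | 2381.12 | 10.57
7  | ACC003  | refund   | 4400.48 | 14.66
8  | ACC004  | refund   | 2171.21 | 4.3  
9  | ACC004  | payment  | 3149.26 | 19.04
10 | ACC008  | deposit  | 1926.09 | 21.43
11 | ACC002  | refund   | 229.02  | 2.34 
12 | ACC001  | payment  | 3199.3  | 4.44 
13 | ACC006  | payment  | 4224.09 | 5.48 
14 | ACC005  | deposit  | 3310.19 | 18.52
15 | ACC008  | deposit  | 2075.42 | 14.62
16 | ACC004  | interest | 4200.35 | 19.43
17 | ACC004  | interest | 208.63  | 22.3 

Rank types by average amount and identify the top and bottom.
SELECT type, AVG(amount)
FROM transactions
GROUP BY type
ORDER BY AVG(amount)

All groups:
  deposit: 2018.28
  refund: 2266.90
  payment: 2928.22
  interest: 2991.31

Highest: interest (2991.31)
Lowest: deposit (2018.28)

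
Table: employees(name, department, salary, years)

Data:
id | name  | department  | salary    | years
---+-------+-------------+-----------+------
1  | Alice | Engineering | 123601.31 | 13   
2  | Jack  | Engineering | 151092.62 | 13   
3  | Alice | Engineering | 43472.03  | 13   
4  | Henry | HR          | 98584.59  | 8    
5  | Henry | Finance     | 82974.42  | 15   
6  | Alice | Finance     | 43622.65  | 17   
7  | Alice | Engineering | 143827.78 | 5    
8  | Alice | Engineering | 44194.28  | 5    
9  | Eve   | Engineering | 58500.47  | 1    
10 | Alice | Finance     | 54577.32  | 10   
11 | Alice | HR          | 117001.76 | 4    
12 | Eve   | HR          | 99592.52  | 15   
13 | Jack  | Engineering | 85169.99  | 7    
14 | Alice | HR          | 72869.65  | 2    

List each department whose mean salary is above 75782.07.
SELECT department, AVG(salary)
FROM employees
GROUP BY department
HAVING AVG(salary) > 75782.07

Result:
  Engineering: avg=92836.93
  HR: avg=97012.13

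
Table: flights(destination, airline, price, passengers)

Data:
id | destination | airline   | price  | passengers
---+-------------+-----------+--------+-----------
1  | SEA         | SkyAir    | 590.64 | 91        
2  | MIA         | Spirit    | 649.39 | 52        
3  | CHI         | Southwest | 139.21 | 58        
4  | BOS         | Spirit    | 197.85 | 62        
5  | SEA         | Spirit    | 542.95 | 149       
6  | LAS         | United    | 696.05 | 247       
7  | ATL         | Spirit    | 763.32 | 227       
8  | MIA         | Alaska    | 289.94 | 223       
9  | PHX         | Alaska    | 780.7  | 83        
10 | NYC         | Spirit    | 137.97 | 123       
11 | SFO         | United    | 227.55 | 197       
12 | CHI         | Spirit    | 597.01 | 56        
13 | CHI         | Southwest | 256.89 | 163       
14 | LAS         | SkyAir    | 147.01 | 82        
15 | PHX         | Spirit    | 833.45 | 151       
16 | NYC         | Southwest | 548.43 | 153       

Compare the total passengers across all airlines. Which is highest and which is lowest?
SELECT airline, SUM(passengers)
FROM flights
GROUP BY airline
ORDER BY SUM(passengers)

All groups:
  SkyAir: 173
  Alaska: 306
  Southwest: 374
  United: 444
  Spirit: 820

Highest: Spirit (820)
Lowest: SkyAir (173)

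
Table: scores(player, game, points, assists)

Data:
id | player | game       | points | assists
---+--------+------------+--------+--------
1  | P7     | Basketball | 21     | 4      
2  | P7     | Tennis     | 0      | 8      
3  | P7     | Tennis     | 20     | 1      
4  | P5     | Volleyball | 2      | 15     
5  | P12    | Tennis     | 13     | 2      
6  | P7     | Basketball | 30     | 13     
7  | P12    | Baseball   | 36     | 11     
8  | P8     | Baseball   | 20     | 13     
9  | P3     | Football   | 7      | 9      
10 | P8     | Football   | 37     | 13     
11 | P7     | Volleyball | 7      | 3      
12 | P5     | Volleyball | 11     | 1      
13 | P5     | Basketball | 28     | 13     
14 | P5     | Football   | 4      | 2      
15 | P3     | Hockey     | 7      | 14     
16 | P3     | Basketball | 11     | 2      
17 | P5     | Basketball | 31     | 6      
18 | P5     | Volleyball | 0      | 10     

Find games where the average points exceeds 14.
SELECT game, AVG(points)
FROM scores
GROUP BY game
HAVING AVG(points) > 14

Result:
  Baseball: avg=28.00
  Basketball: avg=24.20
  Football: avg=16.00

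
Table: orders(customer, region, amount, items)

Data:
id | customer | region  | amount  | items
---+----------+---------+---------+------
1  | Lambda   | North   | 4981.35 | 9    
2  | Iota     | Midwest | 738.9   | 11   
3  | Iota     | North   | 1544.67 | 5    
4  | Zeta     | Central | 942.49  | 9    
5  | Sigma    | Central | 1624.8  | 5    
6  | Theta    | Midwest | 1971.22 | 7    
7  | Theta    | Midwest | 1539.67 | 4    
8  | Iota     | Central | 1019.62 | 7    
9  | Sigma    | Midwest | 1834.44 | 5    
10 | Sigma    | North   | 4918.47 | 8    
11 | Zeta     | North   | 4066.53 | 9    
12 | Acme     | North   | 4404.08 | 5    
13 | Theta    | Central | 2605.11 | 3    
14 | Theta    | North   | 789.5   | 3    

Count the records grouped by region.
SELECT region, COUNT(*) as count
FROM orders
GROUP BY region

Result:
  Central: 4
  Midwest: 4
  North: 6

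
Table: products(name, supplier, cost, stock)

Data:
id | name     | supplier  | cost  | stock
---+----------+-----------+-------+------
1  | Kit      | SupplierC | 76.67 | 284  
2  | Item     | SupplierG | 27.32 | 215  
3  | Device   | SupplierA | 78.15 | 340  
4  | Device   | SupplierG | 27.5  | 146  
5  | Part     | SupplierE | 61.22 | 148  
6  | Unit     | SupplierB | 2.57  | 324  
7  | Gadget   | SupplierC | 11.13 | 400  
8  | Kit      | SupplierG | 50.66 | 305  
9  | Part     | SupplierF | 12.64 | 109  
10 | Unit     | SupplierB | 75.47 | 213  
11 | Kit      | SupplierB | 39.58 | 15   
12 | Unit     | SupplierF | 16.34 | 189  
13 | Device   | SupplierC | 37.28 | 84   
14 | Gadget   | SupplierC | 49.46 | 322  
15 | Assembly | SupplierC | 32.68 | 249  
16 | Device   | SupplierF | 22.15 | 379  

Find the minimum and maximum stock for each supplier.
SELECT supplier, MIN(stock), MAX(stock)
FROM products
GROUP BY supplier

Result:
  SupplierA: min=340, max=340
  SupplierB: min=15, max=324
  SupplierC: min=84, max=400
  SupplierE: min=148, max=148
  SupplierF: min=109, max=379
  SupplierG: min=146, max=305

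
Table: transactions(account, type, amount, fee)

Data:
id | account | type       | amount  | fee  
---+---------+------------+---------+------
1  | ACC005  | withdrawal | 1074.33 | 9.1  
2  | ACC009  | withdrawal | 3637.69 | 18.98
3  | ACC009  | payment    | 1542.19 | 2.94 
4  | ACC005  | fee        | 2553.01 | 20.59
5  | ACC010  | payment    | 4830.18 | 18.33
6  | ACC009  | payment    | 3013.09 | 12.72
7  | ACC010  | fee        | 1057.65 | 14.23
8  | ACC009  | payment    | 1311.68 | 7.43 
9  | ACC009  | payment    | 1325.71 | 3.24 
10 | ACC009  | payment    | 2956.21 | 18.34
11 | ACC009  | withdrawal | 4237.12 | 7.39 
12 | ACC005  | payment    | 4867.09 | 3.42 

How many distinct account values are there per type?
SELECT type, COUNT(DISTINCT account)
FROM transactions
GROUP BY type

Result:
  fee: 2 distinct
  payment: 3 distinct
  withdrawal: 2 distinct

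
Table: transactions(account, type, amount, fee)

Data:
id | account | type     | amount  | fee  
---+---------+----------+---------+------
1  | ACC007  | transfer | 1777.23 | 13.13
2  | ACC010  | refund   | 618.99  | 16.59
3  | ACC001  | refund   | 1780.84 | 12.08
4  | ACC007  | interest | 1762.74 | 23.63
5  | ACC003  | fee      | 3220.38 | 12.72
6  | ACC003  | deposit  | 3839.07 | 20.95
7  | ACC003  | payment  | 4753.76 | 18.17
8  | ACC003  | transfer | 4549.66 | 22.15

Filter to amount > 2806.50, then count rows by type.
SELECT type, COUNT(*)
FROM transactions
WHERE amount > 2806.50
GROUP BY type

Note: WHERE filters rows before grouping.

Result:
  deposit: 1
  fee: 1
  payment: 1
  transfer: 1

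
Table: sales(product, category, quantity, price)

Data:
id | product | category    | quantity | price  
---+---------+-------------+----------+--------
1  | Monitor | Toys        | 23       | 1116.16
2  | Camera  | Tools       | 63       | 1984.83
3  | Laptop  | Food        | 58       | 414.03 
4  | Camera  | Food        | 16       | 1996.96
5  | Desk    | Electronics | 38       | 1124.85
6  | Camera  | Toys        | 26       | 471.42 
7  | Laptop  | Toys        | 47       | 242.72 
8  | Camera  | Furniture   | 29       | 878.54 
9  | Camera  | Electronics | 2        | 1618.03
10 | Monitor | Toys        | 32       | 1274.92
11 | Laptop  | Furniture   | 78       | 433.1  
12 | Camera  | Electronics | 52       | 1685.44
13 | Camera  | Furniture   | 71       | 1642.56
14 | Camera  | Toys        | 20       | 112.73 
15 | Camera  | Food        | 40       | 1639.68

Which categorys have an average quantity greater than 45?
SELECT category, AVG(quantity)
FROM sales
GROUP BY category
HAVING AVG(quantity) > 45

Result:
  Furniture: avg=59.33
  Tools: avg=63.00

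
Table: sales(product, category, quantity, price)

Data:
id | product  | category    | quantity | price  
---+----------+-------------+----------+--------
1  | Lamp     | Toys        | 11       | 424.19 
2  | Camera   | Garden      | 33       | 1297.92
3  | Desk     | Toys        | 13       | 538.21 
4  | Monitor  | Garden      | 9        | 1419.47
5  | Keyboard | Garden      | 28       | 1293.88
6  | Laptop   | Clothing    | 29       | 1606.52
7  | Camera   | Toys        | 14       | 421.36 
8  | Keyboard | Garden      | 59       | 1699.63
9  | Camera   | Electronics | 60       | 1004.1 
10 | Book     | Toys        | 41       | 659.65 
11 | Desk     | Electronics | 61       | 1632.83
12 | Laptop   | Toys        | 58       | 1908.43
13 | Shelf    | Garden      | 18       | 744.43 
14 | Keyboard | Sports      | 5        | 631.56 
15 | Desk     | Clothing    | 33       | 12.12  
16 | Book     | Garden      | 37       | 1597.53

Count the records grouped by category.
SELECT category, COUNT(*) as count
FROM sales
GROUP BY category

Result:
  Clothing: 2
  Electronics: 2
  Garden: 6
  Sports: 1
  Toys: 5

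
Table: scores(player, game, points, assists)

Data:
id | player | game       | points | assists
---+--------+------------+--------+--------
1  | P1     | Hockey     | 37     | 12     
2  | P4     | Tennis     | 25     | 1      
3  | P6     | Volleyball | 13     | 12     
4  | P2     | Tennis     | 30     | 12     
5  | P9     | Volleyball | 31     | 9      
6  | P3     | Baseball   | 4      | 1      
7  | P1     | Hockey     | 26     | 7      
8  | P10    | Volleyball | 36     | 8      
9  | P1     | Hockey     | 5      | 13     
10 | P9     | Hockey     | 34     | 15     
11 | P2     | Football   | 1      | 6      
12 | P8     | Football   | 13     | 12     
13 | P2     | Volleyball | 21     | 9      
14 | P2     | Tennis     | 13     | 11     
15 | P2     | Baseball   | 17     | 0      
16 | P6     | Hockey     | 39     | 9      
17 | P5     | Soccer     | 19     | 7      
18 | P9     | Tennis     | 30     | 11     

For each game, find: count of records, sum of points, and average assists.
SELECT game,
       COUNT(*) as cnt,
       SUM(points) as total_points,
       AVG(assists) as avg_assists
FROM scores
GROUP BY game

Result:
  Baseball: 2 records, 21 total points, 0.50 avg assists
  Football: 2 records, 14 total points, 9.00 avg assists
  Hockey: 5 records, 141 total points, 11.20 avg assists
  Soccer: 1 records, 19 total points, 7.00 avg assists
  Tennis: 4 records, 98 total points, 8.75 avg assists
  Volleyball: 4 records, 101 total points, 9.50 avg assists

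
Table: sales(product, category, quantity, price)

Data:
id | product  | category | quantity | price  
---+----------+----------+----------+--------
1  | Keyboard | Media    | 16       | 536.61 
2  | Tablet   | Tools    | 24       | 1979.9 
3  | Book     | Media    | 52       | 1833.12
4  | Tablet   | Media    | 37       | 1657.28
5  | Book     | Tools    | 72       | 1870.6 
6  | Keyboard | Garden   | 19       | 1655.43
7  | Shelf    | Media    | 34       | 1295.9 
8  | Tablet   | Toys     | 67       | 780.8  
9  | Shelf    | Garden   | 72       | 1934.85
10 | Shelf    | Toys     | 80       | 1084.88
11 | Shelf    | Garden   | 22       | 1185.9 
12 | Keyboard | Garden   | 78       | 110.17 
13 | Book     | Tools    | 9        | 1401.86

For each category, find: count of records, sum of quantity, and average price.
SELECT category,
       COUNT(*) as cnt,
       SUM(quantity) as total_quantity,
       AVG(price) as avg_price
FROM sales
GROUP BY category

Result:
  Garden: 4 records, 191 total quantity, 1221.59 avg price
  Media: 4 records, 139 total quantity, 1330.73 avg price
  Tools: 3 records, 105 total quantity, 1750.79 avg price
  Toys: 2 records, 147 total quantity, 932.84 avg price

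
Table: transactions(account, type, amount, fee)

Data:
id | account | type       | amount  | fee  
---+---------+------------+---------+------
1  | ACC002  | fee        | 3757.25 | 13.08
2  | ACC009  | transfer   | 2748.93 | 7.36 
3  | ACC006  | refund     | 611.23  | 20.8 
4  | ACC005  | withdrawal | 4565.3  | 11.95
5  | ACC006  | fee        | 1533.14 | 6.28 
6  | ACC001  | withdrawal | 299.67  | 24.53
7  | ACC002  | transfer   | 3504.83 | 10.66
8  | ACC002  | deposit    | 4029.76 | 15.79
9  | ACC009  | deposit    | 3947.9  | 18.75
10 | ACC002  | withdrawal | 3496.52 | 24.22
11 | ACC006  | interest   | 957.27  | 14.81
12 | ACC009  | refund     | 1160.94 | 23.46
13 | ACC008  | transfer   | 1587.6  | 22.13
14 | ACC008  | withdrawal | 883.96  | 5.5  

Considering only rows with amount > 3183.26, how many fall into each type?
SELECT type, COUNT(*)
FROM transactions
WHERE amount > 3183.26
GROUP BY type

Note: WHERE filters rows before grouping.

Result:
  deposit: 2
  fee: 1
  transfer: 1
  withdrawal: 2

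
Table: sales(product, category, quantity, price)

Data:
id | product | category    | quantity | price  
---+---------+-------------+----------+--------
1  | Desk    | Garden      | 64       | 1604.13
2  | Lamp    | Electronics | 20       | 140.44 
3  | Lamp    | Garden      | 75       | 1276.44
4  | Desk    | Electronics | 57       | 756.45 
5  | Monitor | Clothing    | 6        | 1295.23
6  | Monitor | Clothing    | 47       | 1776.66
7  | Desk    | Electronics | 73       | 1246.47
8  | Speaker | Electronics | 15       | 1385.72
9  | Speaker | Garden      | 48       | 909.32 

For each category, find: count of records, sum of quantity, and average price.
SELECT category,
       COUNT(*) as cnt,
       SUM(quantity) as total_quantity,
       AVG(price) as avg_price
FROM sales
GROUP BY category

Result:
  Clothing: 2 records, 53 total quantity, 1535.95 avg price
  Electronics: 4 records, 165 total quantity, 882.27 avg price
  Garden: 3 records, 187 total quantity, 1263.30 avg price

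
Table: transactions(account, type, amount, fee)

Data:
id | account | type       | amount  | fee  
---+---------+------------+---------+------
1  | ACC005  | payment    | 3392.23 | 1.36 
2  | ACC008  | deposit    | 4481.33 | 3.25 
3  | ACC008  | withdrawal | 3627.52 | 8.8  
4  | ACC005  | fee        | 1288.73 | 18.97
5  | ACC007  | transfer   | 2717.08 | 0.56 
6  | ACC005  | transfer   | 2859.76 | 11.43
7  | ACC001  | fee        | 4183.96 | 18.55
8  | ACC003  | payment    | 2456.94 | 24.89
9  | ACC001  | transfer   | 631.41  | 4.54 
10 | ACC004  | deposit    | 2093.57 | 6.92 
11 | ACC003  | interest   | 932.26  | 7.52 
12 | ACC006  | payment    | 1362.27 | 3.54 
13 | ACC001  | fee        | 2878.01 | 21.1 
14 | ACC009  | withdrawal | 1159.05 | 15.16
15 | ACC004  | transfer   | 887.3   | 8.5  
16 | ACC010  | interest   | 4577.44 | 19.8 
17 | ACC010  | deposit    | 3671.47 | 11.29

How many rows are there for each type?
SELECT type, COUNT(*) as count
FROM transactions
GROUP BY type

Result:
  deposit: 3
  fee: 3
  interest: 2
  payment: 3
  transfer: 4
  withdrawal: 2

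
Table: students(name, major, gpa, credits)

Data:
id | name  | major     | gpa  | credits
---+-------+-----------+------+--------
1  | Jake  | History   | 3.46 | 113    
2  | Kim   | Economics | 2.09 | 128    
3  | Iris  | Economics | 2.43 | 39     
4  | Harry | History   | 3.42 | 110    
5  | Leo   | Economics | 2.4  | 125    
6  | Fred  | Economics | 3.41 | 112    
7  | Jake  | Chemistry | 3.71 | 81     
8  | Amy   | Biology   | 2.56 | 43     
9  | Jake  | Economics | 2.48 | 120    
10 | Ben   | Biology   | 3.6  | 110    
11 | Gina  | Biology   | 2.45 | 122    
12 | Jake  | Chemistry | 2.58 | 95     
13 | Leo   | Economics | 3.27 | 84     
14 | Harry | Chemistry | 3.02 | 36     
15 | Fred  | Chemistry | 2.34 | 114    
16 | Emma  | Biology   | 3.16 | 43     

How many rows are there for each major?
SELECT major, COUNT(*) as count
FROM students
GROUP BY major

Result:
  Biology: 4
  Chemistry: 4
  Economics: 6
  History: 2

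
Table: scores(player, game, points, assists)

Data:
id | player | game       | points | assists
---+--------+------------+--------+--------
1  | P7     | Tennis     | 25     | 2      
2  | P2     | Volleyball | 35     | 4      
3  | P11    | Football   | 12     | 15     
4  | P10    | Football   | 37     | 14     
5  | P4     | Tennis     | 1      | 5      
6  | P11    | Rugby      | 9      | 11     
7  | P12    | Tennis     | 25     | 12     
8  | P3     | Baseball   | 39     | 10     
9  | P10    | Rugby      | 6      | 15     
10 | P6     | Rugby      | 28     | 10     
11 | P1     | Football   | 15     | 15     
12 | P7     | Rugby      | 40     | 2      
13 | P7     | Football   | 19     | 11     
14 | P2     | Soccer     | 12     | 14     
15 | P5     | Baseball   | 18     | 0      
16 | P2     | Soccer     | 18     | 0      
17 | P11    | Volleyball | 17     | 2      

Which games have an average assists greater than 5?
SELECT game, AVG(assists)
FROM scores
GROUP BY game
HAVING AVG(assists) > 5

Result:
  Football: avg=13.75
  Rugby: avg=9.50
  Soccer: avg=7.00
  Tennis: avg=6.33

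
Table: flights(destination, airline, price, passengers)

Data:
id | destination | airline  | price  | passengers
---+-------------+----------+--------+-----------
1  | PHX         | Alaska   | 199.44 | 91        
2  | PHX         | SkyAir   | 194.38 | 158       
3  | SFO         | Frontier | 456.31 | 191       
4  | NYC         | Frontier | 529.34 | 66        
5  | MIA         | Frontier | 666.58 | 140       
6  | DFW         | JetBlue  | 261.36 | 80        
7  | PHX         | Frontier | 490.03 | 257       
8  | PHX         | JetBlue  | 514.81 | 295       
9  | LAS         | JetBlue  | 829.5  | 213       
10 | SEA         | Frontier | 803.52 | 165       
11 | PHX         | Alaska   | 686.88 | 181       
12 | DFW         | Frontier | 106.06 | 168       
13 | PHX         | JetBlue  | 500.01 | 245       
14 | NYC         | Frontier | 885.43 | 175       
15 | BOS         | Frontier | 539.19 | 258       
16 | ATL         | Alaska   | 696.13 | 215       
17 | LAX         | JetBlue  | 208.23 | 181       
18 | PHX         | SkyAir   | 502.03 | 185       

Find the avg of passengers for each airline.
SELECT airline, AVG(passengers) as result
FROM flights
GROUP BY airline

Result:
  Alaska: 162.33
  Frontier: 177.50
  JetBlue: 202.80
  SkyAir: 171.50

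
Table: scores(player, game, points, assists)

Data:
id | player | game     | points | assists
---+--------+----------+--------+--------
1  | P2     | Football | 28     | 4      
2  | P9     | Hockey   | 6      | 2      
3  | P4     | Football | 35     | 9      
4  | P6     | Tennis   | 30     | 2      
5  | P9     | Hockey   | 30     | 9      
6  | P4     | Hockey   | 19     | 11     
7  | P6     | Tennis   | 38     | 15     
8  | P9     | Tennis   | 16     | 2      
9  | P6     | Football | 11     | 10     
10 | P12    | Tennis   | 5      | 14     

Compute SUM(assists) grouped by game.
SELECT game, SUM(assists) as result
FROM scores
GROUP BY game

Result:
  Football: 23
  Hockey: 22
  Tennis: 33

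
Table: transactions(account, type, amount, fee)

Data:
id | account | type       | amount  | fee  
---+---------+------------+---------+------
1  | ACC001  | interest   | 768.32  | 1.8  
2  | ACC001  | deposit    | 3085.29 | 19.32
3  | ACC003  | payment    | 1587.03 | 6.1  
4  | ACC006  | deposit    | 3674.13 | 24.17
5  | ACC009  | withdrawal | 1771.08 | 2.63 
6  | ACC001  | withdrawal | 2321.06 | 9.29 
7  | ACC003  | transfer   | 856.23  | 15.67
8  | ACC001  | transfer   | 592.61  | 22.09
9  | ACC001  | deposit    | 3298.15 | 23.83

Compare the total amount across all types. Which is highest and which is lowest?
SELECT type, SUM(amount)
FROM transactions
GROUP BY type
ORDER BY SUM(amount)

All groups:
  interest: 768.32
  transfer: 1448.84
  payment: 1587.03
  withdrawal: 4092.14
  deposit: 10057.57

Highest: deposit (10057.57)
Lowest: interest (768.32)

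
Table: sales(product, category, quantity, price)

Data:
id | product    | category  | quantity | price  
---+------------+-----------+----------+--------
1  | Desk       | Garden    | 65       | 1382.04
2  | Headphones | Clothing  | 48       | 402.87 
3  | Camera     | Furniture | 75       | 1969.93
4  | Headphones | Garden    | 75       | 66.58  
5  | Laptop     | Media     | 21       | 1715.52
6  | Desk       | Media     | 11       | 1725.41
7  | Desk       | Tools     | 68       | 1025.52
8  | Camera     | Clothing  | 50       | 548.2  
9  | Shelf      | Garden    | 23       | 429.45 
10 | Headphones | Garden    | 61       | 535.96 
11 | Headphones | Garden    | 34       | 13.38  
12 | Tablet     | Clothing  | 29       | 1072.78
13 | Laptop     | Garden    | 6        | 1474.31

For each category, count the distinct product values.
SELECT category, COUNT(DISTINCT product)
FROM sales
GROUP BY category

Result:
  Clothing: 3 distinct
  Furniture: 1 distinct
  Garden: 4 distinct
  Media: 2 distinct
  Tools: 1 distinct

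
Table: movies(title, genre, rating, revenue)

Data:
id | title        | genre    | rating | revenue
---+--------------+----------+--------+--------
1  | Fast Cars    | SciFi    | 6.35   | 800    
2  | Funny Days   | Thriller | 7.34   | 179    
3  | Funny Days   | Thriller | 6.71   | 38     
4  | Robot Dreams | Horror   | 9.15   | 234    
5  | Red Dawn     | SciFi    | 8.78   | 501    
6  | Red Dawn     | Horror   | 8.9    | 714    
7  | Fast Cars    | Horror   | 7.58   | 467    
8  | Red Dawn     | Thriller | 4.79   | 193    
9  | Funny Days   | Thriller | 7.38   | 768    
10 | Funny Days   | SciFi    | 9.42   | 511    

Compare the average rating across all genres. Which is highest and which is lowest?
SELECT genre, AVG(rating)
FROM movies
GROUP BY genre
ORDER BY AVG(rating)

All groups:
  Thriller: 6.56
  SciFi: 8.18
  Horror: 8.54

Highest: Horror (8.54)
Lowest: Thriller (6.56)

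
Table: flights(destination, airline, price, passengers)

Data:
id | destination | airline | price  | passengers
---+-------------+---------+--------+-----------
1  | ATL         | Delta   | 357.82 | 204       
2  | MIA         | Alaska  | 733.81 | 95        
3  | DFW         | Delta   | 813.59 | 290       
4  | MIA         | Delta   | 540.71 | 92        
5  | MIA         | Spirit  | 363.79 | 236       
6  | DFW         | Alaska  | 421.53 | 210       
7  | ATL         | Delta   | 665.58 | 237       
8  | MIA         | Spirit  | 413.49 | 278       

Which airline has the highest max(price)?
SELECT airline, MAX(price) as val
FROM flights
GROUP BY airline
ORDER BY val DESC
LIMIT 1

Result: Delta with max(price) = 813.59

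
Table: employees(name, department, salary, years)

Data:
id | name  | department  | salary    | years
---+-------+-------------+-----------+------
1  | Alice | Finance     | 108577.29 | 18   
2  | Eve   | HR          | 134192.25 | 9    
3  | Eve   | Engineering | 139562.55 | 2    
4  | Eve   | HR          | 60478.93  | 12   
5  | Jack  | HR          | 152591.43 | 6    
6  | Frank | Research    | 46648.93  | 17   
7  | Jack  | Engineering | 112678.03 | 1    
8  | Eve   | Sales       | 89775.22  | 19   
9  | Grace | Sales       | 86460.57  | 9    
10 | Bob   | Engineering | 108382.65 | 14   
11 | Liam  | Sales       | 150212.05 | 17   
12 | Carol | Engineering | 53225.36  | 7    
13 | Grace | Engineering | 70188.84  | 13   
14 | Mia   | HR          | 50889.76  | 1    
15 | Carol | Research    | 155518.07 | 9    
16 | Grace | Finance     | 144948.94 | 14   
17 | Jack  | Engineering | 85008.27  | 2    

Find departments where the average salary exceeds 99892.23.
SELECT department, AVG(salary)
FROM employees
GROUP BY department
HAVING AVG(salary) > 99892.23

Result:
  Finance: avg=126763.12
  Research: avg=101083.50
  Sales: avg=108815.95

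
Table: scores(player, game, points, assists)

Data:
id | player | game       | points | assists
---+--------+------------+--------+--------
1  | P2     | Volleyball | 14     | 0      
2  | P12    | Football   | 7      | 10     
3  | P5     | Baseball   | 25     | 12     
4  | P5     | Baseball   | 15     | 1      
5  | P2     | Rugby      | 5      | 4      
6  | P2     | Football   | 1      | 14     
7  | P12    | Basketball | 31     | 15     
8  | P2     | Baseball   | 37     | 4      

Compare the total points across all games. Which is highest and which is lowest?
SELECT game, SUM(points)
FROM scores
GROUP BY game
ORDER BY SUM(points)

All groups:
  Rugby: 5
  Football: 8
  Volleyball: 14
  Basketball: 31
  Baseball: 77

Highest: Baseball (77)
Lowest: Rugby (5)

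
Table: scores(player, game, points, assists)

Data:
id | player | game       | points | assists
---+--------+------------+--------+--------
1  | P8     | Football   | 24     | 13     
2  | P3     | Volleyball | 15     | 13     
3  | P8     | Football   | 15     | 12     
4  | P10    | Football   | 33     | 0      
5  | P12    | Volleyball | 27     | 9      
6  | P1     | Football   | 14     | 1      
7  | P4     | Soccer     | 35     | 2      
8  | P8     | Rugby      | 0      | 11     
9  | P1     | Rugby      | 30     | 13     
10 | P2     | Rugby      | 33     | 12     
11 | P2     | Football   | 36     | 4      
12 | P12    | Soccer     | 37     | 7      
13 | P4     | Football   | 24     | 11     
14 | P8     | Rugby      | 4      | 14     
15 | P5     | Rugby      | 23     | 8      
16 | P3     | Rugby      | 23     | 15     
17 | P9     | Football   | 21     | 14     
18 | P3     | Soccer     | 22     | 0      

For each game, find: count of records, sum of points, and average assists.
SELECT game,
       COUNT(*) as cnt,
       SUM(points) as total_points,
       AVG(assists) as avg_assists
FROM scores
GROUP BY game

Result:
  Football: 7 records, 167 total points, 7.86 avg assists
  Rugby: 6 records, 113 total points, 12.17 avg assists
  Soccer: 3 records, 94 total points, 3.00 avg assists
  Volleyball: 2 records, 42 total points, 11.00 avg assists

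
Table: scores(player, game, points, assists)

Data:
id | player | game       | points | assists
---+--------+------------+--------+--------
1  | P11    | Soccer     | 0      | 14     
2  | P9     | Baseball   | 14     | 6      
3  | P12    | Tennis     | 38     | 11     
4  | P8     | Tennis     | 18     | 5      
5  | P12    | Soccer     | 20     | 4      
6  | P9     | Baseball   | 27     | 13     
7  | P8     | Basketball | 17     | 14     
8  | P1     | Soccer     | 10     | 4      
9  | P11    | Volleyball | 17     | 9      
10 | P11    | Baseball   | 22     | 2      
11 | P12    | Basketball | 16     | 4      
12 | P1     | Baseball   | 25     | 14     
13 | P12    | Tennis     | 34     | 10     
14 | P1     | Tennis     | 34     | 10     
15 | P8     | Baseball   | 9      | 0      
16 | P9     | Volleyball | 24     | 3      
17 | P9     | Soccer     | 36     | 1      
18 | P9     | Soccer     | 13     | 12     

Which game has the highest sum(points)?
SELECT game, SUM(points) as val
FROM scores
GROUP BY game
ORDER BY val DESC
LIMIT 1

Result: Tennis with sum(points) = 124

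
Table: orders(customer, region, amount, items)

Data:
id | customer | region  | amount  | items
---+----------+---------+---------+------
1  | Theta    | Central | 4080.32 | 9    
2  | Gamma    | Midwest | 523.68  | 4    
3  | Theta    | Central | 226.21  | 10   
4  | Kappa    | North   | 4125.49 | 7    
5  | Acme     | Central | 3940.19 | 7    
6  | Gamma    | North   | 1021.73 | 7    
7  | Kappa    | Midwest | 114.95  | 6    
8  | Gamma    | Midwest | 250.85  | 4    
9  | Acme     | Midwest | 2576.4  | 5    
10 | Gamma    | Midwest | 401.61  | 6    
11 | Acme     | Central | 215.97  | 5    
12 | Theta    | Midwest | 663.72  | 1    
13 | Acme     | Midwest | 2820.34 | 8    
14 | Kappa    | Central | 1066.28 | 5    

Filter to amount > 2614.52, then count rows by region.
SELECT region, COUNT(*)
FROM orders
WHERE amount > 2614.52
GROUP BY region

Note: WHERE filters rows before grouping.

Result:
  Central: 2
  Midwest: 1
  North: 1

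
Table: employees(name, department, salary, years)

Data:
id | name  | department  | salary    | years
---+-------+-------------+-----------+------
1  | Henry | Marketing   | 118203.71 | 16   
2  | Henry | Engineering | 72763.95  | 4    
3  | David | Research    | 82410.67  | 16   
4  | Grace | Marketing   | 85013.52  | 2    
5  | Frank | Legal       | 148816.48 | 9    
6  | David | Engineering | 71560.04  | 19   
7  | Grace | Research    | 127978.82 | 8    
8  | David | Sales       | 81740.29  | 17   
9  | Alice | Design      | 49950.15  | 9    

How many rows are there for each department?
SELECT department, COUNT(*) as count
FROM employees
GROUP BY department

Result:
  Design: 1
  Engineering: 2
  Legal: 1
  Marketing: 2
  Research: 2
  Sales: 1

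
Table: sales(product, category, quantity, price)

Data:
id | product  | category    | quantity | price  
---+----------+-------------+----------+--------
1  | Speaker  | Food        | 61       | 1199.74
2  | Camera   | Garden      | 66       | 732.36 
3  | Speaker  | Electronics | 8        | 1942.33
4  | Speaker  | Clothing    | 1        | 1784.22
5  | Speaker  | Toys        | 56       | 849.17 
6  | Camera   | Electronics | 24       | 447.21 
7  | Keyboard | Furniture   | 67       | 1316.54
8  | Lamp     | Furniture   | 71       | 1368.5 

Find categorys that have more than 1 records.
SELECT category, COUNT(*) as cnt
FROM sales
GROUP BY category
HAVING COUNT(*) > 1

Result:
  Electronics: 2
  Furniture: 2

Note: HAVING filters groups after aggregation, WHERE filters rows before.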